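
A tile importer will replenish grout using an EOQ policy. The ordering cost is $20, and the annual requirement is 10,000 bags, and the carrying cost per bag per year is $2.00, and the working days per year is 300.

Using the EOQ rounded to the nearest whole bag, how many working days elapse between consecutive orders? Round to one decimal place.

EOQ = √(2DS/H) = √(2 × 10,000 × 20 / 2)
    = √(200,000.00) ≈ 447.21 → Q = 447 bags
Cycle time = (working days × Q)/D = (300 × 447) / 10,000 = 13.410 days

13.4 days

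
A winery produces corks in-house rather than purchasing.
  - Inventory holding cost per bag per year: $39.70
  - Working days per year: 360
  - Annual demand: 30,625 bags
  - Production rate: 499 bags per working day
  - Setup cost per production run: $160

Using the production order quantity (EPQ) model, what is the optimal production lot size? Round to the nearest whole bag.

546 bags

Daily demand d = 30,625/360 = 85.069; p = 499; 1 − d/p = 0.82952
EPQ = √(2DS / (H(1 − d/p)))
    = √(2 × 30,625 × 160 / (39.7 × 0.82952)) ≈ 545.51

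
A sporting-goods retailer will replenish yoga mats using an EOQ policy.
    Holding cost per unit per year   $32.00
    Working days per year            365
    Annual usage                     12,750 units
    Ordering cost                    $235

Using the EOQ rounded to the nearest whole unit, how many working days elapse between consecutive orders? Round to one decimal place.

Optimal lot size Q* = (2 × 12,750 × $235 / $32)^½ ≈ 432.74 → Q = 433 units
Cycle time = (working days × Q)/D = (365 × 433) / 12,750 = 12.396 days

12.4 days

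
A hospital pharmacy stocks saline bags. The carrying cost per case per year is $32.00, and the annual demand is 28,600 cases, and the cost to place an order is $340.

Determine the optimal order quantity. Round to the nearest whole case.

Optimal lot size Q* = (2 × 28,600 × $340 / $32)^½ ≈ 779.58

780 cases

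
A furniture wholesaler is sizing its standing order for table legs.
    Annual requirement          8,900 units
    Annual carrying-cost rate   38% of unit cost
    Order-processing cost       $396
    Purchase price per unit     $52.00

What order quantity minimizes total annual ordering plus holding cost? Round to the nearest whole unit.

Carrying cost H = $52 × 38% = $19.7600/unit/yr
Q* = √(2·D·S / H) = √(2·8,900·396 / 19.76) = √356,720.6 ≈ 597.26

597 units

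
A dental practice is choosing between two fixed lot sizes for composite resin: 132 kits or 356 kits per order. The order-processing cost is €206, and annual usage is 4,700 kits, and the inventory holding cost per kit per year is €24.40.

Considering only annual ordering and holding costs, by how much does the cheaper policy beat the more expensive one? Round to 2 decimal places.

€1,882.39

For each Q, cost = (D/Q)·S + (Q/2)·H.
TC(132) = (4,700/132)×206 + (132/2)×24.4 = €8,945.25
TC(356) = (4,700/356)×206 + (356/2)×24.4 = €7,062.86
Lots of 356 are cheaper by €1,882.39.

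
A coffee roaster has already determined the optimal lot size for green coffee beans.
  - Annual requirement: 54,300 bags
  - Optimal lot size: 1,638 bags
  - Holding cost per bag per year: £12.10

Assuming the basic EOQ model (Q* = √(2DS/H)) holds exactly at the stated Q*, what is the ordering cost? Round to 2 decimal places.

Since Q* = (2DS/H)^½, squaring gives Q*²·H = 2DS.
S = Q²H / (2D) = 1,638² × 12.1 / (2 × 54,300) = 298.9395

£298.94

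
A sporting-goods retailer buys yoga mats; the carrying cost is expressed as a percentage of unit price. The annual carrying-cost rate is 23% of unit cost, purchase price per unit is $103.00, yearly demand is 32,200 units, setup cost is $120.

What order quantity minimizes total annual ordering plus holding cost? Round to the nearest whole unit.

571 units

H = i·C = 0.23 × $103 = $23.6900 per unit-year
2DS/H = 2·32,200·120/23.69 = 326,213.59
EOQ = √326,213.59 ≈ 571.15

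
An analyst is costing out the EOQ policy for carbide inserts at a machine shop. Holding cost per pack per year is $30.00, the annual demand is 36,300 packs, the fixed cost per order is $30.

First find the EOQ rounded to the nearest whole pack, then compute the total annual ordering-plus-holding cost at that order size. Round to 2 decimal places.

$8,083.33

EOQ = √(2DS/H) = √(2 × 36,300 × 30 / 30)
    = √(72,600.00) ≈ 269.44 → Q = 269 packs
Orders/yr = 36,300/269 = 134.944; ordering cost = 134.944 × $30 = $4,048.33
Average inventory = 269/2 = 134.5; holding cost = 134.5 × $30 = $4,035.00
Total = $4,048.33 + $4,035.00 = $8,083.33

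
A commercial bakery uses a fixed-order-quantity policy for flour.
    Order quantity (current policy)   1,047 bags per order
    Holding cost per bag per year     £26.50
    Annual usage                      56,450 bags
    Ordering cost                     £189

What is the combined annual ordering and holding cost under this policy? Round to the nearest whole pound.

£24,063

Ordering: D/Q × S = 56,450/1,047 × £189 = £10,190.11
Holding:  Q/2 × H = 1,047/2 × £26.5 = £13,872.75
Total = £10,190.11 + £13,872.75 = £24,062.86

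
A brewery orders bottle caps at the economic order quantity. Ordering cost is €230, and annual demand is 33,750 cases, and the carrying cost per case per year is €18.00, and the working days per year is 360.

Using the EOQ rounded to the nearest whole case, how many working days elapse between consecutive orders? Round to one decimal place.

EOQ = √(2DS/H) = √(2 × 33,750 × 230 / 18)
    = √(862,500.00) ≈ 928.71 → Q = 929 cases
Days between orders = 360 / (D/Q) = 360 / 36.329 ≈ 9.909

9.9 days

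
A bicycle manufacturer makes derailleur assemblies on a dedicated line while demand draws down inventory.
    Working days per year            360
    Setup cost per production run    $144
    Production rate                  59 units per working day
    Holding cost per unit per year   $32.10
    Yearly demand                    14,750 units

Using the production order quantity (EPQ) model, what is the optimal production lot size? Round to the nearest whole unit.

Daily demand d = 14,750/360 = 40.972; p = 59; 1 − d/p = 0.30556
EPQ = √(2DS / (H(1 − d/p)))
    = √(2 × 14,750 × 144 / (32.1 × 0.30556)) ≈ 658.10

658 units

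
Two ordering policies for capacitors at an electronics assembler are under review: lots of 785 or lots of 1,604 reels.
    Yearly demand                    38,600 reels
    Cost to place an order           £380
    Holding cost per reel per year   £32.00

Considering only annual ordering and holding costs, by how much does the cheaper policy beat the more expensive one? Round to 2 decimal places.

£3,563.29

Annual cost at Q: ordering D·S/Q plus holding Q·H/2.
TC(785) = (38,600/785)×380 + (785/2)×32 = £31,245.35
TC(1,604) = (38,600/1,604)×380 + (1,604/2)×32 = £34,808.64
Cheaper: Q = 785.  Difference = £3,563.29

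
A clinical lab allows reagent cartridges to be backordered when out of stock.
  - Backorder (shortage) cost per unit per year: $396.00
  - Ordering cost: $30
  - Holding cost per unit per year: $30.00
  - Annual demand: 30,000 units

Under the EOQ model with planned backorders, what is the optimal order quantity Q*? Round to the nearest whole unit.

Q* = √(2DS/H) · √((H + b)/b)
   = √(2 × 30,000 × 30 / 30) · √((30 + 396) / 396)
   = 244.949 × 1.0372 ≈ 254.06

254 units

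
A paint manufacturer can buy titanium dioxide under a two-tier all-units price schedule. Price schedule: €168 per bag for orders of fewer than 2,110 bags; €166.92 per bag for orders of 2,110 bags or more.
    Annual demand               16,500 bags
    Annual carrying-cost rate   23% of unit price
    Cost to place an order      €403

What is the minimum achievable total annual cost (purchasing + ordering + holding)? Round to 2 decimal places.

H₁ = 23%×€168 = €38.6400;  H₂ = 23%×€166.92 = €38.3916
EOQ₁ = √(2×16,500×403/38.6400) = 586.67  (< 2,110, feasible at tier 1)
EOQ₂ = √(2×16,500×403/38.3916) = 588.56  (< 2,110 → use Q = 2,110 at tier-2 price)
TC(tier 1 (EOQ₁), Q≈586.7) = €2,794,668.77
TC(tier 2, Q≈2,110.0) = €2,797,834.56
Minimum at tier 1 (EOQ₁): €2,794,668.77

€2,794,668.77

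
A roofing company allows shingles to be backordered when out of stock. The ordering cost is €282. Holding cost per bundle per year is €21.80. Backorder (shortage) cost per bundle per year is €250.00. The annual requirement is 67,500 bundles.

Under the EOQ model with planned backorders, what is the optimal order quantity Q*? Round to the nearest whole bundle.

Q* = √(2DS/H) · √((H + b)/b)
   = √(2 × 67,500 × 282 / 21.8) · √((21.8 + 250) / 250)
   = 1,321.488 × 1.0427 ≈ 1,377.90

1,378 bundles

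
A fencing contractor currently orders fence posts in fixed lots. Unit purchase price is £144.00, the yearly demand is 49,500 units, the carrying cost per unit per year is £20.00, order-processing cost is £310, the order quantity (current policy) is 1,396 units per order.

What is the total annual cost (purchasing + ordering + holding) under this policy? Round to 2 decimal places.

Orders/yr = 49,500/1,396 = 35.458; ordering cost = 35.458 × £310 = £10,992.12
Average inventory = 1,396/2 = 698; holding cost = 698 × £20 = £13,960.00
Purchase cost = D·C = 49,500 × 144 = £7,128,000.00
Total = £10,992.12 + £13,960.00 + £7,128,000.00 = £7,152,952.12

£7,152,952.12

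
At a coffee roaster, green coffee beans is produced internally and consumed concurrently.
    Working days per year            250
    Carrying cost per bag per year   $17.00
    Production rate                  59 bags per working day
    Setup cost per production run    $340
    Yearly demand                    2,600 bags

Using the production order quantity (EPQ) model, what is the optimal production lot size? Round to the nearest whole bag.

355 bags

d = 2,600/250 = 10.4000 bags/day;  effective holding cost H(1 − d/p) = 17·(1 − 10.4000/59) = 14.00339
Q* = √(2DS / H_eff) = √(2·2,600·340 / 14.00339) ≈ 355.32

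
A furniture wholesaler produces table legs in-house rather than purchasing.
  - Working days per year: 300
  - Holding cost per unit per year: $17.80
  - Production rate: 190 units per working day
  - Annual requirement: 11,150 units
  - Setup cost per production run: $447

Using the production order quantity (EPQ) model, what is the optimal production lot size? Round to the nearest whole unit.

834 units

Daily demand d = 11,150/300 = 37.167; p = 190; 1 − d/p = 0.80439
EPQ = √(2DS / (H(1 − d/p)))
    = √(2 × 11,150 × 447 / (17.8 × 0.80439)) ≈ 834.38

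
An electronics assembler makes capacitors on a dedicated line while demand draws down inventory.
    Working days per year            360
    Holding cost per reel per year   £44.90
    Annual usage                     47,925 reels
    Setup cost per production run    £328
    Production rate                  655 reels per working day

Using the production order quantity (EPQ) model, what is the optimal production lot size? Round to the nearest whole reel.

937 reels

d = 47,925/360 = 133.1250 reels/day;  effective holding cost H(1 − d/p) = 44.9·(1 − 133.1250/655) = 35.77433
Q* = √(2DS / H_eff) = √(2·47,925·328 / 35.77433) ≈ 937.45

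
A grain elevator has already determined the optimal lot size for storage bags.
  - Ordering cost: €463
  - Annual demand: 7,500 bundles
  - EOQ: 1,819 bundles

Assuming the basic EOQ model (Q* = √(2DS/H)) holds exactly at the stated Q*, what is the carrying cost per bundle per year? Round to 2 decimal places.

€2.10

From Q* = √(2DS/H) ⇒ Q*² = 2DS/H.
H = 2DS / Q² = 2 × 7,500 × 463 / 1,819² = 2.0990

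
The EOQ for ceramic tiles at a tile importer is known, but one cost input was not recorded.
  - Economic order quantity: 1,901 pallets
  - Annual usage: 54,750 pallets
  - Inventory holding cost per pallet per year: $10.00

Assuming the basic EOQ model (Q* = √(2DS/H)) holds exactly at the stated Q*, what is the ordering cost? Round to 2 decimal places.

Since Q* = (2DS/H)^½, squaring gives Q*²·H = 2DS.
S = Q²H / (2D) = 1,901² × 10 / (2 × 54,750) = 330.0275

$330.03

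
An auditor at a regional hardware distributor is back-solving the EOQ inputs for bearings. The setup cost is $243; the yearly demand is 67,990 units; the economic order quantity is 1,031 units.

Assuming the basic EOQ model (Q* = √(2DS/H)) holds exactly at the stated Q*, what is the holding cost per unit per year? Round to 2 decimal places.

From Q* = √(2DS/H) ⇒ Q*² = 2DS/H.
H = 2DS / Q² = 2 × 67,990 × 243 / 1,031² = 31.0859

$31.09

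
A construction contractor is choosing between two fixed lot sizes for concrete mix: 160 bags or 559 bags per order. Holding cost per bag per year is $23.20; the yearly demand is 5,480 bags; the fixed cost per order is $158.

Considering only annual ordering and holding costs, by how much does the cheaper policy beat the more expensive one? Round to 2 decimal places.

TC(Q) = (D/Q)S + (Q/2)H
TC(160) = (5,480/160)×158 + (160/2)×23.2 = $7,267.50
TC(559) = (5,480/559)×158 + (559/2)×23.2 = $8,033.31
Cheaper: Q = 160.  Difference = $765.81

$765.81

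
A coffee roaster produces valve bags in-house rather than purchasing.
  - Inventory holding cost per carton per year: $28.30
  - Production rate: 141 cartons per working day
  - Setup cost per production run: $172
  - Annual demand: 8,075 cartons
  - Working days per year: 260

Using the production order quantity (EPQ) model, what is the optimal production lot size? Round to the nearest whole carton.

355 cartons

d = 8,075/260 = 31.0577 cartons/day;  effective holding cost H(1 − d/p) = 28.3·(1 − 31.0577/141) = 22.06643
Q* = √(2DS / H_eff) = √(2·8,075·172 / 22.06643) ≈ 354.80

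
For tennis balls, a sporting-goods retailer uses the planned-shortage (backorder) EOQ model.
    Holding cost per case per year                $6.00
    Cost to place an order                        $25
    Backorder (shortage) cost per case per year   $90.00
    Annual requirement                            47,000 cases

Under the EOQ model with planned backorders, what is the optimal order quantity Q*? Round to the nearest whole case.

646 cases

Q* = √(2DS/H) · √((H + b)/b)
   = √(2 × 47,000 × 25 / 6) · √((6 + 90) / 90)
   = 625.833 × 1.0328 ≈ 646.36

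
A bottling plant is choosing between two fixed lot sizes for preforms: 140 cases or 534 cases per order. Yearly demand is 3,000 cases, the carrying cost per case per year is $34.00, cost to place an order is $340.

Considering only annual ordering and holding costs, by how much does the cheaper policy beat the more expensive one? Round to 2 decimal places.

$1,322.40

For each Q, cost = (D/Q)·S + (Q/2)·H.
TC(140) = (3,000/140)×340 + (140/2)×34 = $9,665.71
TC(534) = (3,000/534)×340 + (534/2)×34 = $10,988.11
Lots of 140 are cheaper by $1,322.40.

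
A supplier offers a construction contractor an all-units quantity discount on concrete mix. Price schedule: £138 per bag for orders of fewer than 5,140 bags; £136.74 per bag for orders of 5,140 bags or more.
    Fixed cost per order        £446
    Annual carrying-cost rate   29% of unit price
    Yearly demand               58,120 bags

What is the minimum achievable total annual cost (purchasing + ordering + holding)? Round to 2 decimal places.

H₁ = 29%×£138 = £40.0200;  H₂ = 29%×£136.74 = £39.6546
EOQ₁ = √(2×58,120×446/40.0200) = 1,138.17  (< 5,140, feasible at tier 1)
EOQ₂ = √(2×58,120×446/39.6546) = 1,143.40  (< 5,140 → use Q = 5,140 at tier-2 price)
TC(tier 1 (EOQ₁), Q≈1,138.2) = £8,066,109.52
TC(tier 2, Q≈5,140.0) = £8,054,284.22
Minimum at tier 2: £8,054,284.22

£8,054,284.22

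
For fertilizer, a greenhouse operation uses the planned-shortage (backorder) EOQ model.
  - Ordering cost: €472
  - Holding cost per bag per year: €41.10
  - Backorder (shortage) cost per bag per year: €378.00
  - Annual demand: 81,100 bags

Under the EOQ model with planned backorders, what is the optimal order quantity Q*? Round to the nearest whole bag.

Q* = √(2DS/H) · √((H + b)/b)
   = √(2 × 81,100 × 472 / 41.1) · √((41.1 + 378) / 378)
   = 1,364.820 × 1.0530 ≈ 1,437.10

1,437 bags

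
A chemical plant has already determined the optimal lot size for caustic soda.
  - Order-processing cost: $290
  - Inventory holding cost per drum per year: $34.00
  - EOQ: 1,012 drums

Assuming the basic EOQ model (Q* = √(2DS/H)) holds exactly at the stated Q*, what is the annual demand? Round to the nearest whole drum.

60,036 drums per year

Since Q* = (2DS/H)^½, squaring gives Q*²·H = 2DS.
D = Q²H / (2S) = 1,012² × 34 / (2 × 290) = 60,036.03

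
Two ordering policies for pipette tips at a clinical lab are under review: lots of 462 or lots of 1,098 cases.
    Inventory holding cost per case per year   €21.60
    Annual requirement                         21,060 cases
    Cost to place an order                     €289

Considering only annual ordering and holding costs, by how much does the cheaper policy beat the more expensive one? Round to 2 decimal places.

€761.98

For each Q, cost = (D/Q)·S + (Q/2)·H.
TC(462) = (21,060/462)×289 + (462/2)×21.6 = €18,163.50
TC(1,098) = (21,060/1,098)×289 + (1,098/2)×21.6 = €17,401.51
Cheaper: Q = 1,098.  Difference = €761.98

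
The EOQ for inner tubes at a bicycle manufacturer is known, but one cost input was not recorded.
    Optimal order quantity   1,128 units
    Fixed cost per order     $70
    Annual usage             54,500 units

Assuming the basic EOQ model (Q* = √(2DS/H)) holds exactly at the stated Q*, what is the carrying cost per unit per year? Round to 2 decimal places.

Since Q* = (2DS/H)^½, squaring gives Q*²·H = 2DS.
H = 2DS / Q² = 2 × 54,500 × 70 / 1,128² = 5.9966

$6.00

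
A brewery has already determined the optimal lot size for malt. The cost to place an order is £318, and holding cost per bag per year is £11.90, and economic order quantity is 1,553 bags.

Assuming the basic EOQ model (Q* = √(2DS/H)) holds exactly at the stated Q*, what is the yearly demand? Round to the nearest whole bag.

45,127 bags per year

EOQ relation: Q² = 2DS/H, so rearrange for the unknown.
D = Q²H / (2S) = 1,553² × 11.9 / (2 × 318) = 45,126.61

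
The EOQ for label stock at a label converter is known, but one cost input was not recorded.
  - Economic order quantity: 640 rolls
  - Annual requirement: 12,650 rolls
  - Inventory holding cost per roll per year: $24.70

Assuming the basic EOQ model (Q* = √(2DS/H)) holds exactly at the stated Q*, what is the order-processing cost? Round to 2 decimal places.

From Q* = √(2DS/H) ⇒ Q*² = 2DS/H.
S = Q²H / (2D) = 640² × 24.7 / (2 × 12,650) = 399.8862

$399.89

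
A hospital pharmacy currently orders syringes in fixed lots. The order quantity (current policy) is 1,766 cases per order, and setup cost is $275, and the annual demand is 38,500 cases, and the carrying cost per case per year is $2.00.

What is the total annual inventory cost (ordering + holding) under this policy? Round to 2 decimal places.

$7,761.19

Ordering: D/Q × S = 38,500/1,766 × $275 = $5,995.19
Holding:  Q/2 × H = 1,766/2 × $2 = $1,766.00
Total = $5,995.19 + $1,766.00 = $7,761.19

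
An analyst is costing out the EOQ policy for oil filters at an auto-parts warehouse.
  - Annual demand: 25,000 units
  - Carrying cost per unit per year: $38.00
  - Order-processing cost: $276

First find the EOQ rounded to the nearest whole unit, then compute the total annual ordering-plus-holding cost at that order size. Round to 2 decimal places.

Optimal lot size Q* = (2 × 25,000 × $276 / $38)^½ ≈ 602.63 → Q = 603 units
Annual ordering cost = (D/Q)·S = (25,000/603) × 276 = $11,442.79
Annual holding cost  = (Q/2)·H = (603/2) × 38 = $11,457.00
Total = $11,442.79 + $11,457.00 = $22,899.79

$22,899.79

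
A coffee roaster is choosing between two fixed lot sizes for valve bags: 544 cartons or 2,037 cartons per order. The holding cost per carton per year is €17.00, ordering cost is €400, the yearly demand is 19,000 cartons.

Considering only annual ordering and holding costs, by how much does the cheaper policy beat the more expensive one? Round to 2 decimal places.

For each Q, cost = (D/Q)·S + (Q/2)·H.
TC(544) = (19,000/544)×400 + (544/2)×17 = €18,594.59
TC(2,037) = (19,000/2,037)×400 + (2,037/2)×17 = €21,045.48
|ΔTC| = |€18,594.59 − €21,045.48| = €2,450.89

€2,450.89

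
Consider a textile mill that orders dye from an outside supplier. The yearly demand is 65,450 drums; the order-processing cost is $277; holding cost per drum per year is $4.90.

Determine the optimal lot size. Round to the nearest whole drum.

Optimal lot size Q* = (2 × 65,450 × $277 / $4.9)^½ ≈ 2,720.27

2,720 drums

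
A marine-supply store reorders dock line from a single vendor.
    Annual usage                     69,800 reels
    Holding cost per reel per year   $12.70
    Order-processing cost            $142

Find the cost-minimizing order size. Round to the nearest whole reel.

1,249 reels

2DS/H = 2·69,800·142/12.7 = 1,560,881.89
EOQ = √1,560,881.89 ≈ 1,249.35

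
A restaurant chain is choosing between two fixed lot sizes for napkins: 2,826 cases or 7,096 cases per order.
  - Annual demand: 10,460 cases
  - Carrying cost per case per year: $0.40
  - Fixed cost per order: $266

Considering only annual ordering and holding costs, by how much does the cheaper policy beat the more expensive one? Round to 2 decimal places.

TC(Q) = (D/Q)S + (Q/2)H
TC(2,826) = (10,460/2,826)×266 + (2,826/2)×0.4 = $1,549.76
TC(7,096) = (10,460/7,096)×266 + (7,096/2)×0.4 = $1,811.30
Cheaper: Q = 2,826.  Difference = $261.54

$261.54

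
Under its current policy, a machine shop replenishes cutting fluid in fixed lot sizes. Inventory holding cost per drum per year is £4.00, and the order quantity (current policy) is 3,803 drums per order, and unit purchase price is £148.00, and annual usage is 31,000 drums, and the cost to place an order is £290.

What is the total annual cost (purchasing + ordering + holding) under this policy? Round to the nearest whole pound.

£4,597,970

Ordering: D/Q × S = 31,000/3,803 × £290 = £2,363.92
Holding:  Q/2 × H = 3,803/2 × £4 = £7,606.00
Purchase cost = D·C = 31,000 × 148 = £4,588,000.00
Total = £2,363.92 + £7,606.00 + £4,588,000.00 = £4,597,969.92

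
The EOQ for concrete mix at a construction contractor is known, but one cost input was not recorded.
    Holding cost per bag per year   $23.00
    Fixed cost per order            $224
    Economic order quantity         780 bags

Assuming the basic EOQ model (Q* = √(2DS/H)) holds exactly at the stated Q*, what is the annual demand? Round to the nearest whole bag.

31,235 bags per year

Since Q* = (2DS/H)^½, squaring gives Q*²·H = 2DS.
D = Q²H / (2S) = 780² × 23 / (2 × 224) = 31,234.82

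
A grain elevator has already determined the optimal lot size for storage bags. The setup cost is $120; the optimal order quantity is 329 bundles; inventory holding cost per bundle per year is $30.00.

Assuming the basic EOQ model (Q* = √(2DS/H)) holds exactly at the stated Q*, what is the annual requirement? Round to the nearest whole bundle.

13,530 bundles per year

EOQ relation: Q² = 2DS/H, so rearrange for the unknown.
D = Q²H / (2S) = 329² × 30 / (2 × 120) = 13,530.12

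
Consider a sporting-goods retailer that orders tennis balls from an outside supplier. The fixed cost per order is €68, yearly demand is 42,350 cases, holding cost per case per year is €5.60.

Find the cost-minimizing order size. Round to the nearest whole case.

Optimal lot size Q* = (2 × 42,350 × €68 / €5.6)^½ ≈ 1,014.15

1,014 cases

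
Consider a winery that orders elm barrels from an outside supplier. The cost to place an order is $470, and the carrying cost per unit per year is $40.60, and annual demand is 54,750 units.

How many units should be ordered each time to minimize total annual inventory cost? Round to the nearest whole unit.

EOQ = √(2DS/H) = √(2 × 54,750 × 470 / 40.6)
    = √(1,267,610.84) ≈ 1,125.88

1,126 units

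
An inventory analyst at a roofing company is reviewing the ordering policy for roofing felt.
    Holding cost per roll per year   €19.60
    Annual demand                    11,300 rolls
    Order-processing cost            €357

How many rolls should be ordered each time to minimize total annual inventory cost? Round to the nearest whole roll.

EOQ = √(2DS/H) = √(2 × 11,300 × 357 / 19.6)
    = √(411,642.86) ≈ 641.59

642 rolls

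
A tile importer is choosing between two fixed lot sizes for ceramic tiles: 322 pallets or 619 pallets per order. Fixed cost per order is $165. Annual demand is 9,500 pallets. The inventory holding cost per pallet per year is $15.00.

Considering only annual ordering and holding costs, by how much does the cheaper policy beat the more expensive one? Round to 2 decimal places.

For each Q, cost = (D/Q)·S + (Q/2)·H.
TC(322) = (9,500/322)×165 + (322/2)×15 = $7,283.01
TC(619) = (9,500/619)×165 + (619/2)×15 = $7,174.81
Lots of 619 are cheaper by $108.20.

$108.20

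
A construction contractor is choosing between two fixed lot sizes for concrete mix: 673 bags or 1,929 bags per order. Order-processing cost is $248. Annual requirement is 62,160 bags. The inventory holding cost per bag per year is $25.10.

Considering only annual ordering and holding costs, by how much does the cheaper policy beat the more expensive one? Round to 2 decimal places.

$848.43

TC(Q) = (D/Q)S + (Q/2)H
TC(673) = (62,160/673)×248 + (673/2)×25.1 = $31,352.06
TC(1,929) = (62,160/1,929)×248 + (1,929/2)×25.1 = $32,200.49
Cheaper: Q = 673.  Difference = $848.43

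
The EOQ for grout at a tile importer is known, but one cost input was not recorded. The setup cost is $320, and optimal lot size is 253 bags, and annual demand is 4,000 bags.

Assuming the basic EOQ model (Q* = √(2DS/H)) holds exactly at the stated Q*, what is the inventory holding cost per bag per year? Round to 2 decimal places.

$39.99

From Q* = √(2DS/H) ⇒ Q*² = 2DS/H.
H = 2DS / Q² = 2 × 4,000 × 320 / 253² = 39.9944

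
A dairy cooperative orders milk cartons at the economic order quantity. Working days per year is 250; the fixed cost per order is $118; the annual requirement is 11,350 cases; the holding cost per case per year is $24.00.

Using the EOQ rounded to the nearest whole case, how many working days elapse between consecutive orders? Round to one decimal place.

7.4 days

2DS/H = 2·11,350·118/24 = 111,608.33
EOQ = √111,608.33 ≈ 334.08 → Q = 334 cases
Days between orders = 250 / (D/Q) = 250 / 33.982 ≈ 7.357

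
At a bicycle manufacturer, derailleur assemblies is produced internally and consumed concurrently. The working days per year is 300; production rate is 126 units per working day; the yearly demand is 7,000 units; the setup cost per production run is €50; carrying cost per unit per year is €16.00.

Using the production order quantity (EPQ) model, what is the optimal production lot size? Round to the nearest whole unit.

232 units

d = 7,000/300 = 23.3333 units/day;  effective holding cost H(1 − d/p) = 16·(1 − 23.3333/126) = 13.03704
Q* = √(2DS / H_eff) = √(2·7,000·50 / 13.03704) ≈ 231.72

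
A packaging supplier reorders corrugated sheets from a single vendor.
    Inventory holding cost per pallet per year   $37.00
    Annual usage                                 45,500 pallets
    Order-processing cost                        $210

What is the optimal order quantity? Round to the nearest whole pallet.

Optimal lot size Q* = (2 × 45,500 × $210 / $37)^½ ≈ 718.67

719 pallets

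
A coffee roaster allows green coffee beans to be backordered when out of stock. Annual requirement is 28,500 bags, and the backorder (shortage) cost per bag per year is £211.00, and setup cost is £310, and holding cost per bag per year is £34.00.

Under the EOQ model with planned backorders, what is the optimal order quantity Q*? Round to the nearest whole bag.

Q* = √(2DS/H) · √((H + b)/b)
   = √(2 × 28,500 × 310 / 34) · √((34 + 211) / 211)
   = 720.906 × 1.0776 ≈ 776.82

777 bags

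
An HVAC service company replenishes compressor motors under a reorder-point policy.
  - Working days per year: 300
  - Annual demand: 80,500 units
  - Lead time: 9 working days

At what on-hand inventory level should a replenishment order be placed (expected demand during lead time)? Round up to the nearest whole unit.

Daily demand d = 80,500 / 300 = 268.333 units/day
Demand during lead time = 268.333 × 9 = 2,415.00
Reorder point = 2,415.00 → round up

2,415 units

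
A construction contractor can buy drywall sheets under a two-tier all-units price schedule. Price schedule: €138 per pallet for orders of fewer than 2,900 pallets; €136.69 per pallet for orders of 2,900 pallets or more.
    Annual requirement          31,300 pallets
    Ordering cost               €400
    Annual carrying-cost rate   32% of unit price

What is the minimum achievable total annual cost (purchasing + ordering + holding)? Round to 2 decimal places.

H₁ = 32%×€138 = €44.1600;  H₂ = 32%×€136.69 = €43.7408
EOQ₁ = √(2×31,300×400/44.1600) = 753.01  (< 2,900, feasible at tier 1)
EOQ₂ = √(2×31,300×400/43.7408) = 756.61  (< 2,900 → use Q = 2,900 at tier-2 price)
TC(tier 1 (EOQ₁), Q≈753.0) = €4,352,653.07
TC(tier 2, Q≈2,900.0) = €4,346,138.40
Minimum at tier 2: €4,346,138.40

€4,346,138.40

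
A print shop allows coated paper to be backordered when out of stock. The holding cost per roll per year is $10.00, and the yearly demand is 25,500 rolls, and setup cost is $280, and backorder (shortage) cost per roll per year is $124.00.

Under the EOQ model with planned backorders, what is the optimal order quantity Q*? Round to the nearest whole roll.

1,242 rolls

Q* = √(2DS/H) · √((H + b)/b)
   = √(2 × 25,500 × 280 / 10) · √((10 + 124) / 124)
   = 1,194.990 × 1.0395 ≈ 1,242.24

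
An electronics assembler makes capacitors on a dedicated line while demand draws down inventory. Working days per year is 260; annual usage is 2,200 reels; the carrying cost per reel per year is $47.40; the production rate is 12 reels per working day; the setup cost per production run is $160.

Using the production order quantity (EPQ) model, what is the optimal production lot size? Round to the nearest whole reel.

224 reels

d = 2,200/260 = 8.4615 reels/day;  effective holding cost H(1 − d/p) = 47.4·(1 − 8.4615/12) = 13.97692
Q* = √(2DS / H_eff) = √(2·2,200·160 / 13.97692) ≈ 224.43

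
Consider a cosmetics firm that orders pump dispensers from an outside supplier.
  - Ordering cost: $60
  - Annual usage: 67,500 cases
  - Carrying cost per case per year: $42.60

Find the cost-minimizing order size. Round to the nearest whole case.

436 cases

Optimal lot size Q* = (2 × 67,500 × $60 / $42.6)^½ ≈ 436.05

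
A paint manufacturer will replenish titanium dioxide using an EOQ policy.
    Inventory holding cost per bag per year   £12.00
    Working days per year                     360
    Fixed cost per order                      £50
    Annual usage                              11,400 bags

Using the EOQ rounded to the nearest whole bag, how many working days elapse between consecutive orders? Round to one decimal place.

9.7 days

2DS/H = 2·11,400·50/12 = 95,000.00
EOQ = √95,000.00 ≈ 308.22 → Q = 308 bags
Days between orders = 360 / (D/Q) = 360 / 37.013 ≈ 9.726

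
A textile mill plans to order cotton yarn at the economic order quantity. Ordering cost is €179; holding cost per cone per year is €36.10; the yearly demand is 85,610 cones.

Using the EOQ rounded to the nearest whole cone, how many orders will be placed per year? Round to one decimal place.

2DS/H = 2·85,610·179/36.1 = 848,985.60
EOQ = √848,985.60 ≈ 921.40 → Q = 921
N = D/Q = 85,610/921 ≈ 92.953 orders/yr

93.0 orders per year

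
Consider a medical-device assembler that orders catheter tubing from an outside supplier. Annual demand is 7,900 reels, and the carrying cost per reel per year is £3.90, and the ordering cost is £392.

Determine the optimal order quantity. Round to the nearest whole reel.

1,260 reels

Optimal lot size Q* = (2 × 7,900 × £392 / £3.9)^½ ≈ 1,260.20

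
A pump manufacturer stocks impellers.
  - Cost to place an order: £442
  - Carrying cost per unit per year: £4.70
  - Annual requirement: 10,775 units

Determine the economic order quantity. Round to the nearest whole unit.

1,424 units

Q* = √(2·D·S / H) = √(2·10,775·442 / 4.7) = √2,026,617.0 ≈ 1,423.59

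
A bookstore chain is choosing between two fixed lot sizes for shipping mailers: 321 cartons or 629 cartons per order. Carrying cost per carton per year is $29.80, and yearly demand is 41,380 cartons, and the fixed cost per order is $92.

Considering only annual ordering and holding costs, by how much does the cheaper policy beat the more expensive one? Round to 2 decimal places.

$1,218.09

TC(Q) = (D/Q)S + (Q/2)H
TC(321) = (41,380/321)×92 + (321/2)×29.8 = $16,642.59
TC(629) = (41,380/629)×92 + (629/2)×29.8 = $15,424.50
Cheaper: Q = 629.  Difference = $1,218.09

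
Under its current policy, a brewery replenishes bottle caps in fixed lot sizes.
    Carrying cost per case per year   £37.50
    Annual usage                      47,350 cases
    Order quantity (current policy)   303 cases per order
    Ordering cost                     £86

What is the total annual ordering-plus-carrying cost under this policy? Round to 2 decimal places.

£19,120.52

Annual ordering cost = (D/Q)·S = (47,350/303) × 86 = £13,439.27
Annual holding cost  = (Q/2)·H = (303/2) × 37.5 = £5,681.25
Total = £13,439.27 + £5,681.25 = £19,120.52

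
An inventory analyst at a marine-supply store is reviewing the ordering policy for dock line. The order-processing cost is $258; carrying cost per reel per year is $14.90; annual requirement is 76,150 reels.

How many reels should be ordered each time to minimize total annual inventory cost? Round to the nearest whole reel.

1,624 reels

Optimal lot size Q* = (2 × 76,150 × $258 / $14.9)^½ ≈ 1,623.93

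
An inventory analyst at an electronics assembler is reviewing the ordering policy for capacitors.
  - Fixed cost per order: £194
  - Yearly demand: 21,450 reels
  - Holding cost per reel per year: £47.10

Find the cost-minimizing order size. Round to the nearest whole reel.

420 reels

Q* = √(2·D·S / H) = √(2·21,450·194 / 47.1) = √176,700.6 ≈ 420.36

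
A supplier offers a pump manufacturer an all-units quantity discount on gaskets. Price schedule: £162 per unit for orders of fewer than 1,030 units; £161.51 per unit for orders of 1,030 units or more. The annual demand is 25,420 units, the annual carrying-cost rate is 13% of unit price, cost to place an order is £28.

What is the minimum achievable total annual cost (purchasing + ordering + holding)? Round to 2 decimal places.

£4,117,088.32

H₁ = 13%×£162 = £21.0600;  H₂ = 13%×£161.51 = £20.9963
EOQ₁ = √(2×25,420×28/21.0600) = 259.99  (< 1,030, feasible at tier 1)
EOQ₂ = √(2×25,420×28/20.9963) = 260.38  (< 1,030 → use Q = 1,030 at tier-2 price)
TC(tier 1 (EOQ₁), Q≈260.0) = £4,123,515.34
TC(tier 2, Q≈1,030.0) = £4,117,088.32
Minimum at tier 2: £4,117,088.32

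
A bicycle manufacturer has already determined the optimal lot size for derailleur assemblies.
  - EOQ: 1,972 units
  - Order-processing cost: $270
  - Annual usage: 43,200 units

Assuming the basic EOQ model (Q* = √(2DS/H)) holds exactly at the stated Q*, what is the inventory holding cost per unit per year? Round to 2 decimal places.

From Q* = √(2DS/H) ⇒ Q*² = 2DS/H.
H = 2DS / Q² = 2 × 43,200 × 270 / 1,972² = 5.9988

$6.00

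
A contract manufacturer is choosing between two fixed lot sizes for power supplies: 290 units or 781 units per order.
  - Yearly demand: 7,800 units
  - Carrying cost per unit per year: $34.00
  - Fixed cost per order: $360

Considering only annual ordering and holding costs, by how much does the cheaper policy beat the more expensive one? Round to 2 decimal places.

$2,259.63

For each Q, cost = (D/Q)·S + (Q/2)·H.
TC(290) = (7,800/290)×360 + (290/2)×34 = $14,612.76
TC(781) = (7,800/781)×360 + (781/2)×34 = $16,872.39
Lots of 290 are cheaper by $2,259.63.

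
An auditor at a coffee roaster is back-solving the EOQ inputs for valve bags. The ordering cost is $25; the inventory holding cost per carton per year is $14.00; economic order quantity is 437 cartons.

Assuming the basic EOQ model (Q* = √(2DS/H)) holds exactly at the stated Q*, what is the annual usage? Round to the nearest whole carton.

53,471 cartons per year

EOQ relation: Q² = 2DS/H, so rearrange for the unknown.
D = Q²H / (2S) = 437² × 14 / (2 × 25) = 53,471.32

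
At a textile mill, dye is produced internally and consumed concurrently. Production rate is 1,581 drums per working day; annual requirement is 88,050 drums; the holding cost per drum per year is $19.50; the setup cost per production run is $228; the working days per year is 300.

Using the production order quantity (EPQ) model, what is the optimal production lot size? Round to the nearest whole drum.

1,590 drums

Daily demand d = 88,050/300 = 293.500; p = 1581; 1 − d/p = 0.81436
EPQ = √(2DS / (H(1 − d/p)))
    = √(2 × 88,050 × 228 / (19.5 × 0.81436)) ≈ 1,590.09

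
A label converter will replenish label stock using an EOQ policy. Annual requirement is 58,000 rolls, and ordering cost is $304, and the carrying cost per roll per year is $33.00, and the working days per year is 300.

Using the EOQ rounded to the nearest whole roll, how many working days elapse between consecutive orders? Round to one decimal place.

EOQ = √(2DS/H) = √(2 × 58,000 × 304 / 33)
    = √(1,068,606.06) ≈ 1,033.73 → Q = 1,034 rolls
T = Q/D × 300 days = 1,034/58,000 × 300 = 5.348 days

5.3 days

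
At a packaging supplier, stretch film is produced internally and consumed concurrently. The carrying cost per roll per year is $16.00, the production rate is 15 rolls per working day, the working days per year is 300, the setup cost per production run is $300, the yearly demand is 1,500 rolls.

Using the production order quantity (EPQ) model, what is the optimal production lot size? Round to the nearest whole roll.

Daily demand d = 1,500/300 = 5.000; p = 15; 1 − d/p = 0.66667
EPQ = √(2DS / (H(1 − d/p)))
    = √(2 × 1,500 × 300 / (16 × 0.66667)) ≈ 290.47

290 rolls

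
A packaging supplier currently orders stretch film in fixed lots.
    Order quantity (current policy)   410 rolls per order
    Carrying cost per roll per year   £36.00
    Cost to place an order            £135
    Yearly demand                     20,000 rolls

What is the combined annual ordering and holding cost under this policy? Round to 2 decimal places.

Annual ordering cost = (D/Q)·S = (20,000/410) × 135 = £6,585.37
Annual holding cost  = (Q/2)·H = (410/2) × 36 = £7,380.00
Total = £6,585.37 + £7,380.00 = £13,965.37

£13,965.37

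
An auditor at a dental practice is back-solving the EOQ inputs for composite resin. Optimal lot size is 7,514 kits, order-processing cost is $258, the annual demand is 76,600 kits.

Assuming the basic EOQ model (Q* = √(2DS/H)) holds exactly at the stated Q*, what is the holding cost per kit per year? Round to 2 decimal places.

$0.70

EOQ relation: Q² = 2DS/H, so rearrange for the unknown.
H = 2DS / Q² = 2 × 76,600 × 258 / 7,514² = 0.7001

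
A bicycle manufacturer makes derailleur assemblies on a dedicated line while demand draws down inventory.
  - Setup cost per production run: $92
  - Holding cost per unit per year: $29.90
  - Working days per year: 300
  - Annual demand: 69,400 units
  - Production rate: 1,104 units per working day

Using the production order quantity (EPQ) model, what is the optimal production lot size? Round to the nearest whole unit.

735 units

Daily demand d = 69,400/300 = 231.333; p = 1104; 1 − d/p = 0.79046
EPQ = √(2DS / (H(1 − d/p)))
    = √(2 × 69,400 × 92 / (29.9 × 0.79046)) ≈ 735.04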